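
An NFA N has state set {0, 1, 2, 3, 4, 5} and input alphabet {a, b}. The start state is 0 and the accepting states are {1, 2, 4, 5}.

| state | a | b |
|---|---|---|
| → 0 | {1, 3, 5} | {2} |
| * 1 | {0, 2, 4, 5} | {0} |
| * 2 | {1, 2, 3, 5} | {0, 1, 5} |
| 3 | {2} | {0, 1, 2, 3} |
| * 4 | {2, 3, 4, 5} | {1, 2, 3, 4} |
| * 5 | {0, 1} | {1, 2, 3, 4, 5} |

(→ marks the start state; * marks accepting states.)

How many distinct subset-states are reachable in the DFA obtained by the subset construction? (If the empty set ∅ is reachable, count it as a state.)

Start state of the DFA: {0}.
{0} --a--> {1, 3, 5}  [new]
{0} --b--> {2}  [new]
{1, 3, 5} --a--> {0, 1, 2, 4, 5}  [new]
{1, 3, 5} --b--> {0, 1, 2, 3, 4, 5}  [new]
{2} --a--> {1, 2, 3, 5}  [new]
{2} --b--> {0, 1, 5}  [new]
{0, 1, 2, 4, 5} --a--> {0, 1, 2, 3, 4, 5}  [seen]
{0, 1, 2, 4, 5} --b--> {0, 1, 2, 3, 4, 5}  [seen]
{0, 1, 2, 3, 4, 5} --a--> {0, 1, 2, 3, 4, 5}  [seen]
{0, 1, 2, 3, 4, 5} --b--> {0, 1, 2, 3, 4, 5}  [seen]
{1, 2, 3, 5} --a--> {0, 1, 2, 3, 4, 5}  [seen]
{1, 2, 3, 5} --b--> {0, 1, 2, 3, 4, 5}  [seen]
{0, 1, 5} --a--> {0, 1, 2, 3, 4, 5}  [seen]
{0, 1, 5} --b--> {0, 1, 2, 3, 4, 5}  [seen]
Reachable DFA states: {0}, {1, 3, 5}, {2}, {0, 1, 2, 4, 5}, {0, 1, 2, 3, 4, 5}, {1, 2, 3, 5}, {0, 1, 5}.

7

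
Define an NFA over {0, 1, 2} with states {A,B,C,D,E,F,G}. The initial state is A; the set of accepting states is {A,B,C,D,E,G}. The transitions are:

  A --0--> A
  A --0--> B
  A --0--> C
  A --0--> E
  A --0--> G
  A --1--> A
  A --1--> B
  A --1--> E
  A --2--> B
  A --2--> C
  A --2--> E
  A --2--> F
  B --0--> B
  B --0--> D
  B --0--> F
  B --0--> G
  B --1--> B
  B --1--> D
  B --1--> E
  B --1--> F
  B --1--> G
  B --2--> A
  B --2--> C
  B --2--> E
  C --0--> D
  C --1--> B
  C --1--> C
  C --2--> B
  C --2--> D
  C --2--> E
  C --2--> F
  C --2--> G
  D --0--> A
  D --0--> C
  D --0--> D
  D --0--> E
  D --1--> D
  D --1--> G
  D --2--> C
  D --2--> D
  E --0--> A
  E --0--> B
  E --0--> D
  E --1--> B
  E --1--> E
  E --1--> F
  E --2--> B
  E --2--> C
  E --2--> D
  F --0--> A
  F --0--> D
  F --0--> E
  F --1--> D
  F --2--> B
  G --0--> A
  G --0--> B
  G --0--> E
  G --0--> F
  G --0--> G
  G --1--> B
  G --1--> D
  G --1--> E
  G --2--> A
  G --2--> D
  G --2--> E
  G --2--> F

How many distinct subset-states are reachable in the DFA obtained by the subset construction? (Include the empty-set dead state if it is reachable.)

8

Start state of the DFA: {A}.
{A} --0--> {A,B,C,E,G}  [new]
{A} --1--> {A,B,E}  [new]
{A} --2--> {B,C,E,F}  [new]
{A,B,C,E,G} --0--> {A,B,C,D,E,F,G}  [new]
{A,B,C,E,G} --1--> {A,B,C,D,E,F,G}  [seen]
{A,B,C,E,G} --2--> {A,B,C,D,E,F,G}  [seen]
{A,B,E} --0--> {A,B,C,D,E,F,G}  [seen]
{A,B,E} --1--> {A,B,D,E,F,G}  [new]
{A,B,E} --2--> {A,B,C,D,E,F}  [new]
{B,C,E,F} --0--> {A,B,D,E,F,G}  [seen]
{B,C,E,F} --1--> {B,C,D,E,F,G}  [new]
{B,C,E,F} --2--> {A,B,C,D,E,F,G}  [seen]
{A,B,C,D,E,F,G} --0--> {A,B,C,D,E,F,G}  [seen]
{A,B,C,D,E,F,G} --1--> {A,B,C,D,E,F,G}  [seen]
{A,B,C,D,E,F,G} --2--> {A,B,C,D,E,F,G}  [seen]
{A,B,D,E,F,G} --0--> {A,B,C,D,E,F,G}  [seen]
{A,B,D,E,F,G} --1--> {A,B,D,E,F,G}  [seen]
{A,B,D,E,F,G} --2--> {A,B,C,D,E,F}  [seen]
{A,B,C,D,E,F} --0--> {A,B,C,D,E,F,G}  [seen]
{A,B,C,D,E,F} --1--> {A,B,C,D,E,F,G}  [seen]
{A,B,C,D,E,F} --2--> {A,B,C,D,E,F,G}  [seen]
{B,C,D,E,F,G} --0--> {A,B,C,D,E,F,G}  [seen]
{B,C,D,E,F,G} --1--> {B,C,D,E,F,G}  [seen]
{B,C,D,E,F,G} --2--> {A,B,C,D,E,F,G}  [seen]
Reachable DFA states: {A}, {A,B,C,E,G}, {A,B,E}, {B,C,E,F}, {A,B,C,D,E,F,G}, {A,B,D,E,F,G}, {A,B,C,D,E,F}, {B,C,D,E,F,G}.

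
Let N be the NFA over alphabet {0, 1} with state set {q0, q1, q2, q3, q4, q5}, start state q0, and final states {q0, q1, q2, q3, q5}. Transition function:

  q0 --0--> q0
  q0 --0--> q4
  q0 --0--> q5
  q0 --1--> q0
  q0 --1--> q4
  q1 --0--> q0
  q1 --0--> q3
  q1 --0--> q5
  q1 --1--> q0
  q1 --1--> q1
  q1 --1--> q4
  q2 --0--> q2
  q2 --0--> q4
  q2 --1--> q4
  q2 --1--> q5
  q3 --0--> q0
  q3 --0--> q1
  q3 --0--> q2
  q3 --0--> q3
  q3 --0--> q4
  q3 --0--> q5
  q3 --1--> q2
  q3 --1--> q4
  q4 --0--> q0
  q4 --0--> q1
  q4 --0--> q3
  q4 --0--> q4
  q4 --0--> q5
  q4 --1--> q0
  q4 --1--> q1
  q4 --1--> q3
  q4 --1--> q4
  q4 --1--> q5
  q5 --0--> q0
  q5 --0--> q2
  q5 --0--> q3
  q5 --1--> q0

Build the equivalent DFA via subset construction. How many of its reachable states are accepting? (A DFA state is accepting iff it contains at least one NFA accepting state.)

Start state of the DFA: {q0}.
{q0} --0--> {q0, q4, q5}  [new]
{q0} --1--> {q0, q4}  [new]
{q0, q4, q5} --0--> {q0, q1, q2, q3, q4, q5}  [new]
{q0, q4, q5} --1--> {q0, q1, q3, q4, q5}  [new]
{q0, q4} --0--> {q0, q1, q3, q4, q5}  [seen]
{q0, q4} --1--> {q0, q1, q3, q4, q5}  [seen]
{q0, q1, q2, q3, q4, q5} --0--> {q0, q1, q2, q3, q4, q5}  [seen]
{q0, q1, q2, q3, q4, q5} --1--> {q0, q1, q2, q3, q4, q5}  [seen]
{q0, q1, q3, q4, q5} --0--> {q0, q1, q2, q3, q4, q5}  [seen]
{q0, q1, q3, q4, q5} --1--> {q0, q1, q2, q3, q4, q5}  [seen]
Reachable DFA states: {q0}, {q0, q4, q5}, {q0, q4}, {q0, q1, q2, q3, q4, q5}, {q0, q1, q3, q4, q5}.
Accepting DFA states (contain an NFA accepting state): {q0}, {q0, q4, q5}, {q0, q4}, {q0, q1, q2, q3, q4, q5}, {q0, q1, q3, q4, q5}.

5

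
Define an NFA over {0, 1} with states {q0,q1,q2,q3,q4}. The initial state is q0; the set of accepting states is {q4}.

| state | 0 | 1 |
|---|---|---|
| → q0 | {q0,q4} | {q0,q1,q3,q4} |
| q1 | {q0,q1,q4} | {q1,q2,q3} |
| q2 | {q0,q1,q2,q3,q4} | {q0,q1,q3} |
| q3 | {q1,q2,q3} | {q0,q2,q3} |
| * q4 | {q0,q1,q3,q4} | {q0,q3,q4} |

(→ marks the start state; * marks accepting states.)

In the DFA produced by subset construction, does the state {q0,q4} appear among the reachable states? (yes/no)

Start state of the DFA: {q0}.
{q0} --0--> {q0,q4}  [new]
{q0} --1--> {q0,q1,q3,q4}  [new]
{q0,q4} --0--> {q0,q1,q3,q4}  [seen]
{q0,q4} --1--> {q0,q1,q3,q4}  [seen]
{q0,q1,q3,q4} --0--> {q0,q1,q2,q3,q4}  [new]
{q0,q1,q3,q4} --1--> {q0,q1,q2,q3,q4}  [seen]
{q0,q1,q2,q3,q4} --0--> {q0,q1,q2,q3,q4}  [seen]
{q0,q1,q2,q3,q4} --1--> {q0,q1,q2,q3,q4}  [seen]
Reachable DFA states: {q0}, {q0,q4}, {q0,q1,q3,q4}, {q0,q1,q2,q3,q4}.
{q0,q4} is among them.

yes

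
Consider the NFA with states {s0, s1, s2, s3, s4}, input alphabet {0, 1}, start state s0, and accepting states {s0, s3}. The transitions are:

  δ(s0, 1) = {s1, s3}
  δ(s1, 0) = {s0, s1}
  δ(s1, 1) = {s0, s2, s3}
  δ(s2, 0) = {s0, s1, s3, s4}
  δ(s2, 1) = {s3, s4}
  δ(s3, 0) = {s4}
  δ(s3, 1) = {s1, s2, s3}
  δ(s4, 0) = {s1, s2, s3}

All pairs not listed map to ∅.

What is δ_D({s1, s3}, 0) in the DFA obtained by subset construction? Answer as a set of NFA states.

{s0, s1, s4}

δ(s1,0) = {s0, s1}; δ(s3,0) = {s4}.
Union: {s0, s1, s4}.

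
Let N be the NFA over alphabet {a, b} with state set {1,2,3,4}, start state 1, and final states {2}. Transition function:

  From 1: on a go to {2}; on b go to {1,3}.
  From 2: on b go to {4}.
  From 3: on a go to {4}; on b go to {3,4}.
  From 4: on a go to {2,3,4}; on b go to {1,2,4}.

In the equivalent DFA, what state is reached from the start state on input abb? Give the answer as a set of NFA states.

{1,2,4}

Start: {1}.
δ(1,a) = {2}.
Union: {2}.
After a: {2}.
δ(2,b) = {4}.
Union: {4}.
After b: {4}.
δ(4,b) = {1,2,4}.
Union: {1,2,4}.
After b: {1,2,4}.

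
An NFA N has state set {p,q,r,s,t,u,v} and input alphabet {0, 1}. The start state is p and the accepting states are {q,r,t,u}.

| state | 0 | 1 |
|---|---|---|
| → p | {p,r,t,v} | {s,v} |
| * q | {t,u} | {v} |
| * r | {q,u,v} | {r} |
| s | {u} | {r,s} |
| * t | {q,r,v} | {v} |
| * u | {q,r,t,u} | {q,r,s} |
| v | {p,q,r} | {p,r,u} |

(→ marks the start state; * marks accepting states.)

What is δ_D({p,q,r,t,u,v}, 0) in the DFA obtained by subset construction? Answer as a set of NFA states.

δ(p,0) = {p,r,t,v}; δ(q,0) = {t,u}; δ(r,0) = {q,u,v}; δ(t,0) = {q,r,v}; δ(u,0) = {q,r,t,u}; δ(v,0) = {p,q,r}.
Union: {p,q,r,t,u,v}.

{p,q,r,t,u,v}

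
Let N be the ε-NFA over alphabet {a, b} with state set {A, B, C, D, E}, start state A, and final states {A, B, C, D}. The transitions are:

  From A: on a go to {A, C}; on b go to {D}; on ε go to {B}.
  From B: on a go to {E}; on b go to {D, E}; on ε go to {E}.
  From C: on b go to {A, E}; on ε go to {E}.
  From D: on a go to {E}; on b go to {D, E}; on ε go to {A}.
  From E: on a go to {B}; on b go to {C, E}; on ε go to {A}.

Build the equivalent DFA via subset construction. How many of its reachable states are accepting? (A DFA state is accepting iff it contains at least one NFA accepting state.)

Start state of the DFA: {A, B, E} (ε-closure of the NFA start).
{A, B, E} --a--> {A, B, C, E}  [new]
{A, B, E} --b--> {A, B, C, D, E}  [new]
{A, B, C, E} --a--> {A, B, C, E}  [seen]
{A, B, C, E} --b--> {A, B, C, D, E}  [seen]
{A, B, C, D, E} --a--> {A, B, C, E}  [seen]
{A, B, C, D, E} --b--> {A, B, C, D, E}  [seen]
Reachable DFA states: {A, B, E}, {A, B, C, E}, {A, B, C, D, E}.
Accepting DFA states (contain an NFA accepting state): {A, B, E}, {A, B, C, E}, {A, B, C, D, E}.

3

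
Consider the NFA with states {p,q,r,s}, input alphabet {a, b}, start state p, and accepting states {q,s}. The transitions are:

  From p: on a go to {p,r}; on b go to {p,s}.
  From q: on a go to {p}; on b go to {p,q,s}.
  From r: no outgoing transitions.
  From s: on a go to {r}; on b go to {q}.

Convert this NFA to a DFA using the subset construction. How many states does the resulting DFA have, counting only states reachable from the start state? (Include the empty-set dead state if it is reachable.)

4

Start state of the DFA: {p}.
{p} --a--> {p,r}  [new]
{p} --b--> {p,s}  [new]
{p,r} --a--> {p,r}  [seen]
{p,r} --b--> {p,s}  [seen]
{p,s} --a--> {p,r}  [seen]
{p,s} --b--> {p,q,s}  [new]
{p,q,s} --a--> {p,r}  [seen]
{p,q,s} --b--> {p,q,s}  [seen]
Reachable DFA states: {p}, {p,r}, {p,s}, {p,q,s}.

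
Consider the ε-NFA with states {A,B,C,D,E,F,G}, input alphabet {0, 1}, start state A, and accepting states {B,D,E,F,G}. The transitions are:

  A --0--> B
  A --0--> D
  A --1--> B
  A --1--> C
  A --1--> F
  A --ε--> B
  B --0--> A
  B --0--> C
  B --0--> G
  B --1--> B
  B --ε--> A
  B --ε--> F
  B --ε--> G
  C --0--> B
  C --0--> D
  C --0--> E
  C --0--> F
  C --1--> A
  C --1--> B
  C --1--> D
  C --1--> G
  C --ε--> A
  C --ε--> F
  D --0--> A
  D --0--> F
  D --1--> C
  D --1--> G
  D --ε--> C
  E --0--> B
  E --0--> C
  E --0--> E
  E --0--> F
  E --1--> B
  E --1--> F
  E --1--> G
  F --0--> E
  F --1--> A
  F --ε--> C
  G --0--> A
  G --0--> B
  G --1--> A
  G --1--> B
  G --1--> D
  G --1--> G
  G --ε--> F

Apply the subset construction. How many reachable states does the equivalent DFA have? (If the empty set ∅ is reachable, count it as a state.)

Start state of the DFA: {A,B,C,F,G} (ε-closure of the NFA start).
{A,B,C,F,G} --0--> {A,B,C,D,E,F,G}  [new]
{A,B,C,F,G} --1--> {A,B,C,D,F,G}  [new]
{A,B,C,D,E,F,G} --0--> {A,B,C,D,E,F,G}  [seen]
{A,B,C,D,E,F,G} --1--> {A,B,C,D,F,G}  [seen]
{A,B,C,D,F,G} --0--> {A,B,C,D,E,F,G}  [seen]
{A,B,C,D,F,G} --1--> {A,B,C,D,F,G}  [seen]
Reachable DFA states: {A,B,C,F,G}, {A,B,C,D,E,F,G}, {A,B,C,D,F,G}.

3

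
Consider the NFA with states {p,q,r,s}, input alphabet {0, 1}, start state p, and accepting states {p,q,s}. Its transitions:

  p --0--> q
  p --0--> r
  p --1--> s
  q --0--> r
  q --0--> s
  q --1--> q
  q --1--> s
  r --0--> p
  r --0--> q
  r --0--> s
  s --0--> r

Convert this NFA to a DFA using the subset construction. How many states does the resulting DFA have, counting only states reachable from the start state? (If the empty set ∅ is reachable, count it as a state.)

Start state of the DFA: {p}.
{p} --0--> {q,r}  [new]
{p} --1--> {s}  [new]
{q,r} --0--> {p,q,r,s}  [new]
{q,r} --1--> {q,s}  [new]
{s} --0--> {r}  [new]
{s} --1--> ∅  [new]
{p,q,r,s} --0--> {p,q,r,s}  [seen]
{p,q,r,s} --1--> {q,s}  [seen]
{q,s} --0--> {r,s}  [new]
{q,s} --1--> {q,s}  [seen]
{r} --0--> {p,q,s}  [new]
{r} --1--> ∅  [seen]
∅ --0--> ∅  [seen]
∅ --1--> ∅  [seen]
{r,s} --0--> {p,q,r,s}  [seen]
{r,s} --1--> ∅  [seen]
{p,q,s} --0--> {q,r,s}  [new]
{p,q,s} --1--> {q,s}  [seen]
{q,r,s} --0--> {p,q,r,s}  [seen]
{q,r,s} --1--> {q,s}  [seen]
Reachable DFA states: {p}, {q,r}, {s}, {p,q,r,s}, {q,s}, {r}, ∅, {r,s}, {p,q,s}, {q,r,s}.

10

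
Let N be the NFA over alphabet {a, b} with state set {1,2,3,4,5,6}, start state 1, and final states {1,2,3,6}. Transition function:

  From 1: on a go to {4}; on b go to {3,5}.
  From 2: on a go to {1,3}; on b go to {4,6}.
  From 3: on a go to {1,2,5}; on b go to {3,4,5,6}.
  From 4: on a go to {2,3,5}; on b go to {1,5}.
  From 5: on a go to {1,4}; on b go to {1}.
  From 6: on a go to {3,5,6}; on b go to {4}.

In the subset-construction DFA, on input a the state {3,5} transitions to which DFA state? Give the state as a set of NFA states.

δ(3,a) = {1,2,5}; δ(5,a) = {1,4}.
Union: {1,2,4,5}.

{1,2,4,5}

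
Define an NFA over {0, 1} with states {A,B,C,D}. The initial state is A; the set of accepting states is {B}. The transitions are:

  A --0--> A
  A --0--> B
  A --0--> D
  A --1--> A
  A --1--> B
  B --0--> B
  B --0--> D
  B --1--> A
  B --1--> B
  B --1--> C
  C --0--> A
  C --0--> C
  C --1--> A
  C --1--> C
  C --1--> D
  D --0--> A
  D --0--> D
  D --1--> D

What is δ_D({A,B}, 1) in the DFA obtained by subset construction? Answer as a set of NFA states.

δ(A,1) = {A,B}; δ(B,1) = {A,B,C}.
Union: {A,B,C}.

{A,B,C}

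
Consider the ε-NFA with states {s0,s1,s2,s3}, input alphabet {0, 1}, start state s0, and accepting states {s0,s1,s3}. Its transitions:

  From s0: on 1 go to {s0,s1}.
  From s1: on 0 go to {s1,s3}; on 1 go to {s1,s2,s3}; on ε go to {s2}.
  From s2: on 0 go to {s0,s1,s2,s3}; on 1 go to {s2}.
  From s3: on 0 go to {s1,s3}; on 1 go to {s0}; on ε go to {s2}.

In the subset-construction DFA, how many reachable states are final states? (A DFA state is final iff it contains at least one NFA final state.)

Start state of the DFA: {s0} (ε-closure of the NFA start).
{s0} --0--> ∅  [new]
{s0} --1--> {s0,s1,s2}  [new]
∅ --0--> ∅  [seen]
∅ --1--> ∅  [seen]
{s0,s1,s2} --0--> {s0,s1,s2,s3}  [new]
{s0,s1,s2} --1--> {s0,s1,s2,s3}  [seen]
{s0,s1,s2,s3} --0--> {s0,s1,s2,s3}  [seen]
{s0,s1,s2,s3} --1--> {s0,s1,s2,s3}  [seen]
Reachable DFA states: {s0}, ∅, {s0,s1,s2}, {s0,s1,s2,s3}.
Accepting DFA states (contain an NFA accepting state): {s0}, {s0,s1,s2}, {s0,s1,s2,s3}.

3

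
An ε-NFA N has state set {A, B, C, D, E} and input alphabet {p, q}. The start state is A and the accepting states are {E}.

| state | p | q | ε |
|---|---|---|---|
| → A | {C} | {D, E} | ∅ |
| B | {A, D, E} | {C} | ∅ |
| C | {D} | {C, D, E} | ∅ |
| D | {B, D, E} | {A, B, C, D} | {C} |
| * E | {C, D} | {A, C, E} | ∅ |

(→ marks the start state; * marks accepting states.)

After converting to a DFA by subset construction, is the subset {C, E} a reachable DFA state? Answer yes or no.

no

Start state of the DFA: {A} (ε-closure of the NFA start).
{A} --p--> {C}  [new]
{A} --q--> {C, D, E}  [new]
{C} --p--> {C, D}  [new]
{C} --q--> {C, D, E}  [seen]
{C, D, E} --p--> {B, C, D, E}  [new]
{C, D, E} --q--> {A, B, C, D, E}  [new]
{C, D} --p--> {B, C, D, E}  [seen]
{C, D} --q--> {A, B, C, D, E}  [seen]
{B, C, D, E} --p--> {A, B, C, D, E}  [seen]
{B, C, D, E} --q--> {A, B, C, D, E}  [seen]
{A, B, C, D, E} --p--> {A, B, C, D, E}  [seen]
{A, B, C, D, E} --q--> {A, B, C, D, E}  [seen]
Reachable DFA states: {A}, {C}, {C, D, E}, {C, D}, {B, C, D, E}, {A, B, C, D, E}.
{C, E} is not among them.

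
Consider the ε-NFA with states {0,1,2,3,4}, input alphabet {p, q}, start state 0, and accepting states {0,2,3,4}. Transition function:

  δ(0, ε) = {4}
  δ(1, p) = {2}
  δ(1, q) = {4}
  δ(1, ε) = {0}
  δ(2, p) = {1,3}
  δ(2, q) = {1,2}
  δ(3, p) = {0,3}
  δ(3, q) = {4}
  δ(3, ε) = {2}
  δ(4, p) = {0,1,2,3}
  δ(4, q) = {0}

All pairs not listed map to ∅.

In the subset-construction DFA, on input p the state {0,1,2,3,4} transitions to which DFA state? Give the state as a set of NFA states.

{0,1,2,3,4}

δ(0,p) = ∅; δ(1,p) = {2}; δ(2,p) = {1,3}; δ(3,p) = {0,3}; δ(4,p) = {0,1,2,3}.
Union: {0,1,2,3}.
ε-closure gives {0,1,2,3,4}.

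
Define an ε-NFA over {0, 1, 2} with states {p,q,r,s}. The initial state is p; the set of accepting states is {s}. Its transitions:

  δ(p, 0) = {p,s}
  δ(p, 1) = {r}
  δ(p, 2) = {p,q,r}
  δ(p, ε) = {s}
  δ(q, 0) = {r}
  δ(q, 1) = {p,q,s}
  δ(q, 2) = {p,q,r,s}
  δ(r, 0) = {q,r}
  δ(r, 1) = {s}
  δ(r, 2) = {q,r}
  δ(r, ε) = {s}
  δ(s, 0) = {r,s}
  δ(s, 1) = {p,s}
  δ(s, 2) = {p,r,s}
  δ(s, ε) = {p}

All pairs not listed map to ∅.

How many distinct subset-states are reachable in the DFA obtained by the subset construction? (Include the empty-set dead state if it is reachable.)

Start state of the DFA: {p,s} (ε-closure of the NFA start).
{p,s} --0--> {p,r,s}  [new]
{p,s} --1--> {p,r,s}  [seen]
{p,s} --2--> {p,q,r,s}  [new]
{p,r,s} --0--> {p,q,r,s}  [seen]
{p,r,s} --1--> {p,r,s}  [seen]
{p,r,s} --2--> {p,q,r,s}  [seen]
{p,q,r,s} --0--> {p,q,r,s}  [seen]
{p,q,r,s} --1--> {p,q,r,s}  [seen]
{p,q,r,s} --2--> {p,q,r,s}  [seen]
Reachable DFA states: {p,s}, {p,r,s}, {p,q,r,s}.

3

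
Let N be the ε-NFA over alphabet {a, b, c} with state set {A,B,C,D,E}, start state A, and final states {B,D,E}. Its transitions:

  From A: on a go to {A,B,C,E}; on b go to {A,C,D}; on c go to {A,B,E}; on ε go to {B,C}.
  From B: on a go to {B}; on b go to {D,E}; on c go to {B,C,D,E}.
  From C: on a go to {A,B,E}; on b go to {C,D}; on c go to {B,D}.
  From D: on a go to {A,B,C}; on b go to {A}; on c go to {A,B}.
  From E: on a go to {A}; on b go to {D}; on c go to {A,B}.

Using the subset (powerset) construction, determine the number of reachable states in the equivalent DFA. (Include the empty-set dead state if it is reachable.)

3

Start state of the DFA: {A,B,C} (ε-closure of the NFA start).
{A,B,C} --a--> {A,B,C,E}  [new]
{A,B,C} --b--> {A,B,C,D,E}  [new]
{A,B,C} --c--> {A,B,C,D,E}  [seen]
{A,B,C,E} --a--> {A,B,C,E}  [seen]
{A,B,C,E} --b--> {A,B,C,D,E}  [seen]
{A,B,C,E} --c--> {A,B,C,D,E}  [seen]
{A,B,C,D,E} --a--> {A,B,C,E}  [seen]
{A,B,C,D,E} --b--> {A,B,C,D,E}  [seen]
{A,B,C,D,E} --c--> {A,B,C,D,E}  [seen]
Reachable DFA states: {A,B,C}, {A,B,C,E}, {A,B,C,D,E}.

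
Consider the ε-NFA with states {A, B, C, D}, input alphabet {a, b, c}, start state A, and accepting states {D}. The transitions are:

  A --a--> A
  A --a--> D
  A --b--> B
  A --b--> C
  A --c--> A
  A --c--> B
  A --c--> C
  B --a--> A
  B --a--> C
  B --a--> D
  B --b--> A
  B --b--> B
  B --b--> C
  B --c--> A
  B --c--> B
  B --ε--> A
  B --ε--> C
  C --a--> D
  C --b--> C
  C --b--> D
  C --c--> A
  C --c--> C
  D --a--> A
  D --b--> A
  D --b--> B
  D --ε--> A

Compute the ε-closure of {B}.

{A, B, C}

Begin with {B}.
B →ε {A, C}; add A, C.
ε-closure = {A, B, C}.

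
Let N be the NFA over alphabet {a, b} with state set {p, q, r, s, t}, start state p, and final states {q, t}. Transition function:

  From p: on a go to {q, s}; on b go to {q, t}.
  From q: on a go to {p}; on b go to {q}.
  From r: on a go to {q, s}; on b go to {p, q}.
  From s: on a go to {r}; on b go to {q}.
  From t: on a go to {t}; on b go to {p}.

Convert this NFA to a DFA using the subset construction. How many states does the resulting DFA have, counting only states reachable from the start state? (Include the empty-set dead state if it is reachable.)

Start state of the DFA: {p}.
{p} --a--> {q, s}  [new]
{p} --b--> {q, t}  [new]
{q, s} --a--> {p, r}  [new]
{q, s} --b--> {q}  [new]
{q, t} --a--> {p, t}  [new]
{q, t} --b--> {p, q}  [new]
{p, r} --a--> {q, s}  [seen]
{p, r} --b--> {p, q, t}  [new]
{q} --a--> {p}  [seen]
{q} --b--> {q}  [seen]
{p, t} --a--> {q, s, t}  [new]
{p, t} --b--> {p, q, t}  [seen]
{p, q} --a--> {p, q, s}  [new]
{p, q} --b--> {q, t}  [seen]
{p, q, t} --a--> {p, q, s, t}  [new]
{p, q, t} --b--> {p, q, t}  [seen]
{q, s, t} --a--> {p, r, t}  [new]
{q, s, t} --b--> {p, q}  [seen]
{p, q, s} --a--> {p, q, r, s}  [new]
{p, q, s} --b--> {q, t}  [seen]
{p, q, s, t} --a--> {p, q, r, s, t}  [new]
{p, q, s, t} --b--> {p, q, t}  [seen]
{p, r, t} --a--> {q, s, t}  [seen]
{p, r, t} --b--> {p, q, t}  [seen]
{p, q, r, s} --a--> {p, q, r, s}  [seen]
{p, q, r, s} --b--> {p, q, t}  [seen]
{p, q, r, s, t} --a--> {p, q, r, s, t}  [seen]
{p, q, r, s, t} --b--> {p, q, t}  [seen]
Reachable DFA states: {p}, {q, s}, {q, t}, {p, r}, {q}, {p, t}, {p, q}, {p, q, t}, {q, s, t}, {p, q, s}, {p, q, s, t}, {p, r, t}, {p, q, r, s}, {p, q, r, s, t}.

14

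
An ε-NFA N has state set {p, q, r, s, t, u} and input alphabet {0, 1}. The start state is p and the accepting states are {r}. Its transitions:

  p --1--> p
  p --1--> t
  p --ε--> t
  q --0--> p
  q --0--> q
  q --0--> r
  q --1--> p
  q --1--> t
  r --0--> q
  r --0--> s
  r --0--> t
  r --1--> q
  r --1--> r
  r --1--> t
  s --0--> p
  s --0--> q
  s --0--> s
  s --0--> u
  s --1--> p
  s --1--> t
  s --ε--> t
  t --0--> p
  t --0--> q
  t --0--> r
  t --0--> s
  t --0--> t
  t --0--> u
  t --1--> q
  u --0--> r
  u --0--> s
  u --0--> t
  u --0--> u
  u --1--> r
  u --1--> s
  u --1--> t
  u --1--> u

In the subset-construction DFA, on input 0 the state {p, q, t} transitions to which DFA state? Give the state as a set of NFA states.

δ(p,0) = ∅; δ(q,0) = {p, q, r}; δ(t,0) = {p, q, r, s, t, u}.
Union: {p, q, r, s, t, u}.

{p, q, r, s, t, u}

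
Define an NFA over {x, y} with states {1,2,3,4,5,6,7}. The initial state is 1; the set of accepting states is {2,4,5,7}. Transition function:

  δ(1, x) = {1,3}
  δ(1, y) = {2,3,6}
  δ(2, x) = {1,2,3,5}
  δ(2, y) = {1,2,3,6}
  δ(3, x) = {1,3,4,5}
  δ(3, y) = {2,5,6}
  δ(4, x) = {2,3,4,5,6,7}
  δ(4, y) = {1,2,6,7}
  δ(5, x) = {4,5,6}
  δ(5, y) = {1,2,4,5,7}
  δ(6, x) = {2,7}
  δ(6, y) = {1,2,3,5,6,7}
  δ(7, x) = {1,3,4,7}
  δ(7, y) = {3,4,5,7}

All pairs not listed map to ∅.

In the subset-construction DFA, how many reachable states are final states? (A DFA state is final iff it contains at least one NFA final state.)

Start state of the DFA: {1}.
{1} --x--> {1,3}  [new]
{1} --y--> {2,3,6}  [new]
{1,3} --x--> {1,3,4,5}  [new]
{1,3} --y--> {2,3,5,6}  [new]
{2,3,6} --x--> {1,2,3,4,5,7}  [new]
{2,3,6} --y--> {1,2,3,5,6,7}  [new]
{1,3,4,5} --x--> {1,2,3,4,5,6,7}  [new]
{1,3,4,5} --y--> {1,2,3,4,5,6,7}  [seen]
{2,3,5,6} --x--> {1,2,3,4,5,6,7}  [seen]
{2,3,5,6} --y--> {1,2,3,4,5,6,7}  [seen]
{1,2,3,4,5,7} --x--> {1,2,3,4,5,6,7}  [seen]
{1,2,3,4,5,7} --y--> {1,2,3,4,5,6,7}  [seen]
{1,2,3,5,6,7} --x--> {1,2,3,4,5,6,7}  [seen]
{1,2,3,5,6,7} --y--> {1,2,3,4,5,6,7}  [seen]
{1,2,3,4,5,6,7} --x--> {1,2,3,4,5,6,7}  [seen]
{1,2,3,4,5,6,7} --y--> {1,2,3,4,5,6,7}  [seen]
Reachable DFA states: {1}, {1,3}, {2,3,6}, {1,3,4,5}, {2,3,5,6}, {1,2,3,4,5,7}, {1,2,3,5,6,7}, {1,2,3,4,5,6,7}.
Accepting DFA states (contain an NFA accepting state): {2,3,6}, {1,3,4,5}, {2,3,5,6}, {1,2,3,4,5,7}, {1,2,3,5,6,7}, {1,2,3,4,5,6,7}.

6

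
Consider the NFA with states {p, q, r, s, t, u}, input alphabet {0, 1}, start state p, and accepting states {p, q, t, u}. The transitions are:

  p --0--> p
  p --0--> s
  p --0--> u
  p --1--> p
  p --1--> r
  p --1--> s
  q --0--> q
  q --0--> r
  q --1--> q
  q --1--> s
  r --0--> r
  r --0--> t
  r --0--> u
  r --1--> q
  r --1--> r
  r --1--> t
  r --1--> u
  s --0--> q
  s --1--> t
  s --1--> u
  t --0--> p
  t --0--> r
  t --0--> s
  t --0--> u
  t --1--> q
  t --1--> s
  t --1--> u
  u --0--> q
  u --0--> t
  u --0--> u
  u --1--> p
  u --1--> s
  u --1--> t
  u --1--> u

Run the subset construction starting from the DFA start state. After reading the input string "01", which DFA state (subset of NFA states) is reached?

{p, r, s, t, u}

Start: {p}.
δ(p,0) = {p, s, u}.
Union: {p, s, u}.
After 0: {p, s, u}.
δ(p,1) = {p, r, s}; δ(s,1) = {t, u}; δ(u,1) = {p, s, t, u}.
Union: {p, r, s, t, u}.
After 1: {p, r, s, t, u}.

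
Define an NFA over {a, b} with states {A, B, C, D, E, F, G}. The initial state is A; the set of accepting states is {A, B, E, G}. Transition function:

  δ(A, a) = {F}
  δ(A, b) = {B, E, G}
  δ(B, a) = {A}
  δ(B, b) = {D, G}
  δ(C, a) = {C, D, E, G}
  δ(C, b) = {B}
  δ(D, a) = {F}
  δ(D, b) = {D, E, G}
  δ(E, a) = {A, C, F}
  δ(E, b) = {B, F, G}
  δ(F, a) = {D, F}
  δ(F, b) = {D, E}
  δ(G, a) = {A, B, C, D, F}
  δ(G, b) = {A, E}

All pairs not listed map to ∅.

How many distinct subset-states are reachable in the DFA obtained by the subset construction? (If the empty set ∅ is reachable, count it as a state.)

Start state of the DFA: {A}.
{A} --a--> {F}  [new]
{A} --b--> {B, E, G}  [new]
{F} --a--> {D, F}  [new]
{F} --b--> {D, E}  [new]
{B, E, G} --a--> {A, B, C, D, F}  [new]
{B, E, G} --b--> {A, B, D, E, F, G}  [new]
{D, F} --a--> {D, F}  [seen]
{D, F} --b--> {D, E, G}  [new]
{D, E} --a--> {A, C, F}  [new]
{D, E} --b--> {B, D, E, F, G}  [new]
{A, B, C, D, F} --a--> {A, C, D, E, F, G}  [new]
{A, B, C, D, F} --b--> {B, D, E, G}  [new]
{A, B, D, E, F, G} --a--> {A, B, C, D, F}  [seen]
{A, B, D, E, F, G} --b--> {A, B, D, E, F, G}  [seen]
{D, E, G} --a--> {A, B, C, D, F}  [seen]
{D, E, G} --b--> {A, B, D, E, F, G}  [seen]
{A, C, F} --a--> {C, D, E, F, G}  [new]
{A, C, F} --b--> {B, D, E, G}  [seen]
{B, D, E, F, G} --a--> {A, B, C, D, F}  [seen]
{B, D, E, F, G} --b--> {A, B, D, E, F, G}  [seen]
{A, C, D, E, F, G} --a--> {A, B, C, D, E, F, G}  [new]
{A, C, D, E, F, G} --b--> {A, B, D, E, F, G}  [seen]
{B, D, E, G} --a--> {A, B, C, D, F}  [seen]
{B, D, E, G} --b--> {A, B, D, E, F, G}  [seen]
{C, D, E, F, G} --a--> {A, B, C, D, E, F, G}  [seen]
{C, D, E, F, G} --b--> {A, B, D, E, F, G}  [seen]
{A, B, C, D, E, F, G} --a--> {A, B, C, D, E, F, G}  [seen]
{A, B, C, D, E, F, G} --b--> {A, B, D, E, F, G}  [seen]
Reachable DFA states: {A}, {F}, {B, E, G}, {D, F}, {D, E}, {A, B, C, D, F}, {A, B, D, E, F, G}, {D, E, G}, {A, C, F}, {B, D, E, F, G}, {A, C, D, E, F, G}, {B, D, E, G}, {C, D, E, F, G}, {A, B, C, D, E, F, G}.

14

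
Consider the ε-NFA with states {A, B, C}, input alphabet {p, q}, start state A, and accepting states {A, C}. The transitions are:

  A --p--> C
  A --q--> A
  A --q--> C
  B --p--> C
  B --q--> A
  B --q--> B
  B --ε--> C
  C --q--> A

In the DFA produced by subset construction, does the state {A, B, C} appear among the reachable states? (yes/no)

Start state of the DFA: {A} (ε-closure of the NFA start).
{A} --p--> {C}  [new]
{A} --q--> {A, C}  [new]
{C} --p--> ∅  [new]
{C} --q--> {A}  [seen]
{A, C} --p--> {C}  [seen]
{A, C} --q--> {A, C}  [seen]
∅ --p--> ∅  [seen]
∅ --q--> ∅  [seen]
Reachable DFA states: {A}, {C}, {A, C}, ∅.
{A, B, C} is not among them.

no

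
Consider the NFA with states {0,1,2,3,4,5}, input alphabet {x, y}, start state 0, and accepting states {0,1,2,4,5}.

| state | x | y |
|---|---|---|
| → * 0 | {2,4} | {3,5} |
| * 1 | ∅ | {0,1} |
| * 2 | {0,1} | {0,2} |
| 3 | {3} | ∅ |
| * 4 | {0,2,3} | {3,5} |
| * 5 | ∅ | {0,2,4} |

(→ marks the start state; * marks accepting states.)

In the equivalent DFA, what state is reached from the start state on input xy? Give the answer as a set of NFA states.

{0,2,3,5}

Start: {0}.
δ(0,x) = {2,4}.
Union: {2,4}.
After x: {2,4}.
δ(2,y) = {0,2}; δ(4,y) = {3,5}.
Union: {0,2,3,5}.
After y: {0,2,3,5}.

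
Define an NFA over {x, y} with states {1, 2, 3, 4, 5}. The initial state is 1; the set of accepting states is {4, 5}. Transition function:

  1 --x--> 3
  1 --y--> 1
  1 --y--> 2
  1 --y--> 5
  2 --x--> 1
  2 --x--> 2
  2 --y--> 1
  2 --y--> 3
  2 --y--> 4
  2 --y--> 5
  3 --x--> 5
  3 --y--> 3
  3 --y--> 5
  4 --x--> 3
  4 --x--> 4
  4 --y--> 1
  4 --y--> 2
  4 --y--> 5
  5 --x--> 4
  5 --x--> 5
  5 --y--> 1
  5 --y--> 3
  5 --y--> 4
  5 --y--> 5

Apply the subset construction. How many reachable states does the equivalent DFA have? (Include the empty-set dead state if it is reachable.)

9

Start state of the DFA: {1}.
{1} --x--> {3}  [new]
{1} --y--> {1, 2, 5}  [new]
{3} --x--> {5}  [new]
{3} --y--> {3, 5}  [new]
{1, 2, 5} --x--> {1, 2, 3, 4, 5}  [new]
{1, 2, 5} --y--> {1, 2, 3, 4, 5}  [seen]
{5} --x--> {4, 5}  [new]
{5} --y--> {1, 3, 4, 5}  [new]
{3, 5} --x--> {4, 5}  [seen]
{3, 5} --y--> {1, 3, 4, 5}  [seen]
{1, 2, 3, 4, 5} --x--> {1, 2, 3, 4, 5}  [seen]
{1, 2, 3, 4, 5} --y--> {1, 2, 3, 4, 5}  [seen]
{4, 5} --x--> {3, 4, 5}  [new]
{4, 5} --y--> {1, 2, 3, 4, 5}  [seen]
{1, 3, 4, 5} --x--> {3, 4, 5}  [seen]
{1, 3, 4, 5} --y--> {1, 2, 3, 4, 5}  [seen]
{3, 4, 5} --x--> {3, 4, 5}  [seen]
{3, 4, 5} --y--> {1, 2, 3, 4, 5}  [seen]
Reachable DFA states: {1}, {3}, {1, 2, 5}, {5}, {3, 5}, {1, 2, 3, 4, 5}, {4, 5}, {1, 3, 4, 5}, {3, 4, 5}.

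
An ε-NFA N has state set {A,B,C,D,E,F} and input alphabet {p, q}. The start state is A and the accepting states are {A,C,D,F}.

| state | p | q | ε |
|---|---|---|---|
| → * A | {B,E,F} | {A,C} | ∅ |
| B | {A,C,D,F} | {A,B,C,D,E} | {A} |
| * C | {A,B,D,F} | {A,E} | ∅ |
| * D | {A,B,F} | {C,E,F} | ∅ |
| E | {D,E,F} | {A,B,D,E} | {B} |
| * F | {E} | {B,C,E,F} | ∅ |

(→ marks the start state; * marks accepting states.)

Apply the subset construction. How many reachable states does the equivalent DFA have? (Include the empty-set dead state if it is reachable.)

7

Start state of the DFA: {A} (ε-closure of the NFA start).
{A} --p--> {A,B,E,F}  [new]
{A} --q--> {A,C}  [new]
{A,B,E,F} --p--> {A,B,C,D,E,F}  [new]
{A,B,E,F} --q--> {A,B,C,D,E,F}  [seen]
{A,C} --p--> {A,B,D,E,F}  [new]
{A,C} --q--> {A,B,C,E}  [new]
{A,B,C,D,E,F} --p--> {A,B,C,D,E,F}  [seen]
{A,B,C,D,E,F} --q--> {A,B,C,D,E,F}  [seen]
{A,B,D,E,F} --p--> {A,B,C,D,E,F}  [seen]
{A,B,D,E,F} --q--> {A,B,C,D,E,F}  [seen]
{A,B,C,E} --p--> {A,B,C,D,E,F}  [seen]
{A,B,C,E} --q--> {A,B,C,D,E}  [new]
{A,B,C,D,E} --p--> {A,B,C,D,E,F}  [seen]
{A,B,C,D,E} --q--> {A,B,C,D,E,F}  [seen]
Reachable DFA states: {A}, {A,B,E,F}, {A,C}, {A,B,C,D,E,F}, {A,B,D,E,F}, {A,B,C,E}, {A,B,C,D,E}.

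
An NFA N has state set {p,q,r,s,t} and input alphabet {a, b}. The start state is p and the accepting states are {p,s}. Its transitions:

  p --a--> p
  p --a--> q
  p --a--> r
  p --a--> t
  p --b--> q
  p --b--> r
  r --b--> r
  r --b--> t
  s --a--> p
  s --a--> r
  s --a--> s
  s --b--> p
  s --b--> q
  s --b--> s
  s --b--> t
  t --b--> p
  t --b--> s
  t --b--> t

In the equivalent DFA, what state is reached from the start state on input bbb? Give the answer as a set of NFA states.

Start: {p}.
δ(p,b) = {q,r}.
Union: {q,r}.
After b: {q,r}.
δ(q,b) = ∅; δ(r,b) = {r,t}.
Union: {r,t}.
After b: {r,t}.
δ(r,b) = {r,t}; δ(t,b) = {p,s,t}.
Union: {p,r,s,t}.
After b: {p,r,s,t}.

{p,r,s,t}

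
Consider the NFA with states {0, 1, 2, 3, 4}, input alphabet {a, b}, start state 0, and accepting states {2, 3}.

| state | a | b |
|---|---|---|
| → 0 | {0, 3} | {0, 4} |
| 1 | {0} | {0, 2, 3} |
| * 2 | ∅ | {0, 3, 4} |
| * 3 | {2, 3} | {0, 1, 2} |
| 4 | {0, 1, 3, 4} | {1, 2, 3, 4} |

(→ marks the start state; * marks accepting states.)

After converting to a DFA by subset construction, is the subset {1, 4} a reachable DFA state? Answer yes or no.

no

Start state of the DFA: {0}.
{0} --a--> {0, 3}  [new]
{0} --b--> {0, 4}  [new]
{0, 3} --a--> {0, 2, 3}  [new]
{0, 3} --b--> {0, 1, 2, 4}  [new]
{0, 4} --a--> {0, 1, 3, 4}  [new]
{0, 4} --b--> {0, 1, 2, 3, 4}  [new]
{0, 2, 3} --a--> {0, 2, 3}  [seen]
{0, 2, 3} --b--> {0, 1, 2, 3, 4}  [seen]
{0, 1, 2, 4} --a--> {0, 1, 3, 4}  [seen]
{0, 1, 2, 4} --b--> {0, 1, 2, 3, 4}  [seen]
{0, 1, 3, 4} --a--> {0, 1, 2, 3, 4}  [seen]
{0, 1, 3, 4} --b--> {0, 1, 2, 3, 4}  [seen]
{0, 1, 2, 3, 4} --a--> {0, 1, 2, 3, 4}  [seen]
{0, 1, 2, 3, 4} --b--> {0, 1, 2, 3, 4}  [seen]
Reachable DFA states: {0}, {0, 3}, {0, 4}, {0, 2, 3}, {0, 1, 2, 4}, {0, 1, 3, 4}, {0, 1, 2, 3, 4}.
{1, 4} is not among them.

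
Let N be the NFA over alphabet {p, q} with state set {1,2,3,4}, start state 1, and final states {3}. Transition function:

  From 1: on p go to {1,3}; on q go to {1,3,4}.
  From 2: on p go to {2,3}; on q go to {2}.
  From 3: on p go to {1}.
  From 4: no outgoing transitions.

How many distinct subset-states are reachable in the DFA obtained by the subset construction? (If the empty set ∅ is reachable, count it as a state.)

3

Start state of the DFA: {1}.
{1} --p--> {1,3}  [new]
{1} --q--> {1,3,4}  [new]
{1,3} --p--> {1,3}  [seen]
{1,3} --q--> {1,3,4}  [seen]
{1,3,4} --p--> {1,3}  [seen]
{1,3,4} --q--> {1,3,4}  [seen]
Reachable DFA states: {1}, {1,3}, {1,3,4}.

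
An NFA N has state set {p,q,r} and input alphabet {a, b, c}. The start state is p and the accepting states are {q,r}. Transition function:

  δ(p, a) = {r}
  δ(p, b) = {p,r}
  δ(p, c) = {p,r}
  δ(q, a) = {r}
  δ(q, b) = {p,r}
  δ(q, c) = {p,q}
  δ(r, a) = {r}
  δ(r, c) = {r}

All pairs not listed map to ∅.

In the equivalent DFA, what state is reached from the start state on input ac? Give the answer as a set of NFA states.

{r}

Start: {p}.
δ(p,a) = {r}.
Union: {r}.
After a: {r}.
δ(r,c) = {r}.
Union: {r}.
After c: {r}.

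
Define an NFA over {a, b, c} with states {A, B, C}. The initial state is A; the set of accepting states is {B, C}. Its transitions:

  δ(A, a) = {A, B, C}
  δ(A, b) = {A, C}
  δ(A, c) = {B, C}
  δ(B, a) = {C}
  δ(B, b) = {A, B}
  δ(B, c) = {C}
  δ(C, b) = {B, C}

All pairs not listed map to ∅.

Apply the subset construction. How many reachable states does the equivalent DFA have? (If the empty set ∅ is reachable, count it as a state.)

Start state of the DFA: {A}.
{A} --a--> {A, B, C}  [new]
{A} --b--> {A, C}  [new]
{A} --c--> {B, C}  [new]
{A, B, C} --a--> {A, B, C}  [seen]
{A, B, C} --b--> {A, B, C}  [seen]
{A, B, C} --c--> {B, C}  [seen]
{A, C} --a--> {A, B, C}  [seen]
{A, C} --b--> {A, B, C}  [seen]
{A, C} --c--> {B, C}  [seen]
{B, C} --a--> {C}  [new]
{B, C} --b--> {A, B, C}  [seen]
{B, C} --c--> {C}  [seen]
{C} --a--> ∅  [new]
{C} --b--> {B, C}  [seen]
{C} --c--> ∅  [seen]
∅ --a--> ∅  [seen]
∅ --b--> ∅  [seen]
∅ --c--> ∅  [seen]
Reachable DFA states: {A}, {A, B, C}, {A, C}, {B, C}, {C}, ∅.

6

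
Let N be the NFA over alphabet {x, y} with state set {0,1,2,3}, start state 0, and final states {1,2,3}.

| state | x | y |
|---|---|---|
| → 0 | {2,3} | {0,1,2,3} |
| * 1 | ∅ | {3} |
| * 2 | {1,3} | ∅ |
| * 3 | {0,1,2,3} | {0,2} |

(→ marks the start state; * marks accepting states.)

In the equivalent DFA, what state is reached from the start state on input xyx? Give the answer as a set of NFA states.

Start: {0}.
δ(0,x) = {2,3}.
Union: {2,3}.
After x: {2,3}.
δ(2,y) = ∅; δ(3,y) = {0,2}.
Union: {0,2}.
After y: {0,2}.
δ(0,x) = {2,3}; δ(2,x) = {1,3}.
Union: {1,2,3}.
After x: {1,2,3}.

{1,2,3}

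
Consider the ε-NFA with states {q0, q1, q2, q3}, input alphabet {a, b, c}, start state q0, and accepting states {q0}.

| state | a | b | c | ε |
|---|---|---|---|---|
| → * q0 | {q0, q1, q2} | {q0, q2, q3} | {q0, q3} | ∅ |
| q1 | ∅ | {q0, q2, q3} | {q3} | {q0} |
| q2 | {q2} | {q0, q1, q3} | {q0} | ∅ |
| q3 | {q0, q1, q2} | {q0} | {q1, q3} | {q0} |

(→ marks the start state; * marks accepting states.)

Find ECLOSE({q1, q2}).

{q0, q1, q2}

Begin with {q1, q2}.
q1 →ε {q0}; add q0.
ε-closure = {q0, q1, q2}.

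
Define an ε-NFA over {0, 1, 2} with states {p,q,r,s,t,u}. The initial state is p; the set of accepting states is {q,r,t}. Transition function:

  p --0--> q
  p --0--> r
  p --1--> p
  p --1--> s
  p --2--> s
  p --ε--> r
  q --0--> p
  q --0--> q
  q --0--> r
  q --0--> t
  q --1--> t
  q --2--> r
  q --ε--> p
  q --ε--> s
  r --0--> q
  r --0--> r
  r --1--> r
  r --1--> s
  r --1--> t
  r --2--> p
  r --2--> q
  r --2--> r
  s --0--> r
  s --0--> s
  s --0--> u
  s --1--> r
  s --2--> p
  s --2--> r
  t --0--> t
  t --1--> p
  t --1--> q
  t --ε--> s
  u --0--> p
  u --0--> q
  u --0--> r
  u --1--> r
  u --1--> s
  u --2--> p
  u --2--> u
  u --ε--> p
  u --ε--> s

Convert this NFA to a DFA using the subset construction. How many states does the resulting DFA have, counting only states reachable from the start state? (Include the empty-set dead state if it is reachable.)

6

Start state of the DFA: {p,r} (ε-closure of the NFA start).
{p,r} --0--> {p,q,r,s}  [new]
{p,r} --1--> {p,r,s,t}  [new]
{p,r} --2--> {p,q,r,s}  [seen]
{p,q,r,s} --0--> {p,q,r,s,t,u}  [new]
{p,q,r,s} --1--> {p,r,s,t}  [seen]
{p,q,r,s} --2--> {p,q,r,s}  [seen]
{p,r,s,t} --0--> {p,q,r,s,t,u}  [seen]
{p,r,s,t} --1--> {p,q,r,s,t}  [new]
{p,r,s,t} --2--> {p,q,r,s}  [seen]
{p,q,r,s,t,u} --0--> {p,q,r,s,t,u}  [seen]
{p,q,r,s,t,u} --1--> {p,q,r,s,t}  [seen]
{p,q,r,s,t,u} --2--> {p,q,r,s,u}  [new]
{p,q,r,s,t} --0--> {p,q,r,s,t,u}  [seen]
{p,q,r,s,t} --1--> {p,q,r,s,t}  [seen]
{p,q,r,s,t} --2--> {p,q,r,s}  [seen]
{p,q,r,s,u} --0--> {p,q,r,s,t,u}  [seen]
{p,q,r,s,u} --1--> {p,r,s,t}  [seen]
{p,q,r,s,u} --2--> {p,q,r,s,u}  [seen]
Reachable DFA states: {p,r}, {p,q,r,s}, {p,r,s,t}, {p,q,r,s,t,u}, {p,q,r,s,t}, {p,q,r,s,u}.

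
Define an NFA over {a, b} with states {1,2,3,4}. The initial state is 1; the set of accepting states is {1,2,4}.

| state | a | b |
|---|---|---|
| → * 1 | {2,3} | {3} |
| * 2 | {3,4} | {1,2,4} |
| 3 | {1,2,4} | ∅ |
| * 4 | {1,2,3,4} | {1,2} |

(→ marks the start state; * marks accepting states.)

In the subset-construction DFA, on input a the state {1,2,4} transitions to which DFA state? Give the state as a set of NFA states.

δ(1,a) = {2,3}; δ(2,a) = {3,4}; δ(4,a) = {1,2,3,4}.
Union: {1,2,3,4}.

{1,2,3,4}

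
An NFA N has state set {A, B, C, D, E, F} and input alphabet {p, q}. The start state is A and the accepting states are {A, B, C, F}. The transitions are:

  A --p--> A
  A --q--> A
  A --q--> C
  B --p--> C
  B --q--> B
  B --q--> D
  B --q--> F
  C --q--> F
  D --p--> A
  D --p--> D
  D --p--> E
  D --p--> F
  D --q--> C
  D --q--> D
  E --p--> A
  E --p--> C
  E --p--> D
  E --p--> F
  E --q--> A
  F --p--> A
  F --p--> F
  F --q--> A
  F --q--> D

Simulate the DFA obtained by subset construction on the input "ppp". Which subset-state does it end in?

{A}

Start: {A}.
δ(A,p) = {A}.
Union: {A}.
After p: {A}.
δ(A,p) = {A}.
Union: {A}.
After p: {A}.
δ(A,p) = {A}.
Union: {A}.
After p: {A}.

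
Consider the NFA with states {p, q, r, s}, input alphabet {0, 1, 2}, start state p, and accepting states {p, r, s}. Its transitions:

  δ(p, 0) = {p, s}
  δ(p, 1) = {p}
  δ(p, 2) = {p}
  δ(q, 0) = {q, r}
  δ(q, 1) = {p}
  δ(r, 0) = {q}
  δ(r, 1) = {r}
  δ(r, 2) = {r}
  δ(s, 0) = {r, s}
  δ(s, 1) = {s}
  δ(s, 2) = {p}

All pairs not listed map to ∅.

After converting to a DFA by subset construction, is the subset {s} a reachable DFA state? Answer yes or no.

Start state of the DFA: {p}.
{p} --0--> {p, s}  [new]
{p} --1--> {p}  [seen]
{p} --2--> {p}  [seen]
{p, s} --0--> {p, r, s}  [new]
{p, s} --1--> {p, s}  [seen]
{p, s} --2--> {p}  [seen]
{p, r, s} --0--> {p, q, r, s}  [new]
{p, r, s} --1--> {p, r, s}  [seen]
{p, r, s} --2--> {p, r}  [new]
{p, q, r, s} --0--> {p, q, r, s}  [seen]
{p, q, r, s} --1--> {p, r, s}  [seen]
{p, q, r, s} --2--> {p, r}  [seen]
{p, r} --0--> {p, q, s}  [new]
{p, r} --1--> {p, r}  [seen]
{p, r} --2--> {p, r}  [seen]
{p, q, s} --0--> {p, q, r, s}  [seen]
{p, q, s} --1--> {p, s}  [seen]
{p, q, s} --2--> {p}  [seen]
Reachable DFA states: {p}, {p, s}, {p, r, s}, {p, q, r, s}, {p, r}, {p, q, s}.
{s} is not among them.

no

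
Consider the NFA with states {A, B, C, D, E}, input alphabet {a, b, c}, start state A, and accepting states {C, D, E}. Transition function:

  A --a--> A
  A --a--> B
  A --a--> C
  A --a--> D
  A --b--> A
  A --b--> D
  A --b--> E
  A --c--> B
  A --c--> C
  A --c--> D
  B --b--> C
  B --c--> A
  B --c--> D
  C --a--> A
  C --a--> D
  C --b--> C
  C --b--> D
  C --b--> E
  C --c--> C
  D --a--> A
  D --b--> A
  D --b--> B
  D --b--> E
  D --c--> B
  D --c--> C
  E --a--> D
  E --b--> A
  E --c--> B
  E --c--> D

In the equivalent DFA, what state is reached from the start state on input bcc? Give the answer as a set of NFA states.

Start: {A}.
δ(A,b) = {A, D, E}.
Union: {A, D, E}.
After b: {A, D, E}.
δ(A,c) = {B, C, D}; δ(D,c) = {B, C}; δ(E,c) = {B, D}.
Union: {B, C, D}.
After c: {B, C, D}.
δ(B,c) = {A, D}; δ(C,c) = {C}; δ(D,c) = {B, C}.
Union: {A, B, C, D}.
After c: {A, B, C, D}.

{A, B, C, D}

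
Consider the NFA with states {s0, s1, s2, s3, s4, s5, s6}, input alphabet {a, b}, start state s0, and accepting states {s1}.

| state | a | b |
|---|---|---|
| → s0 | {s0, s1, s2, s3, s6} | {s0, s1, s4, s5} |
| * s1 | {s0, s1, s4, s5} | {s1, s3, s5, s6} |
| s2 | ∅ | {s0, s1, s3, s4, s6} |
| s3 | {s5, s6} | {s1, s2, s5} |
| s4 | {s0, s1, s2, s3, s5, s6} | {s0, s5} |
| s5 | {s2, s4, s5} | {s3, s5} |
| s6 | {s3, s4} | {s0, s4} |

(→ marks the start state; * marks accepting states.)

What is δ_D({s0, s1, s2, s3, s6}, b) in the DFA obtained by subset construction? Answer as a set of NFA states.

δ(s0,b) = {s0, s1, s4, s5}; δ(s1,b) = {s1, s3, s5, s6}; δ(s2,b) = {s0, s1, s3, s4, s6}; δ(s3,b) = {s1, s2, s5}; δ(s6,b) = {s0, s4}.
Union: {s0, s1, s2, s3, s4, s5, s6}.

{s0, s1, s2, s3, s4, s5, s6}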